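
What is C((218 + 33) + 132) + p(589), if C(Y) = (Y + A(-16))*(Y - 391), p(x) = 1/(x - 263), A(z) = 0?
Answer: -998863/326 ≈ -3064.0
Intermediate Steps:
p(x) = 1/(-263 + x)
C(Y) = Y*(-391 + Y) (C(Y) = (Y + 0)*(Y - 391) = Y*(-391 + Y))
C((218 + 33) + 132) + p(589) = ((218 + 33) + 132)*(-391 + ((218 + 33) + 132)) + 1/(-263 + 589) = (251 + 132)*(-391 + (251 + 132)) + 1/326 = 383*(-391 + 383) + 1/326 = 383*(-8) + 1/326 = -3064 + 1/326 = -998863/326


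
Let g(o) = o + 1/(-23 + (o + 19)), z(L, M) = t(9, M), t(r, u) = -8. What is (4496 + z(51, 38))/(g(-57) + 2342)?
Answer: 34221/17423 ≈ 1.9641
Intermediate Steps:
z(L, M) = -8
g(o) = o + 1/(-4 + o) (g(o) = o + 1/(-23 + (19 + o)) = o + 1/(-4 + o))
(4496 + z(51, 38))/(g(-57) + 2342) = (4496 - 8)/((1 + (-57)**2 - 4*(-57))/(-4 - 57) + 2342) = 4488/((1 + 3249 + 228)/(-61) + 2342) = 4488/(-1/61*3478 + 2342) = 4488/(-3478/61 + 2342) = 4488/(139384/61) = 4488*(61/139384) = 34221/17423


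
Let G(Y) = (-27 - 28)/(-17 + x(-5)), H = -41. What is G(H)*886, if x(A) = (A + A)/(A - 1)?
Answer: 73095/23 ≈ 3178.0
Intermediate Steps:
x(A) = 2*A/(-1 + A) (x(A) = (2*A)/(-1 + A) = 2*A/(-1 + A))
G(Y) = 165/46 (G(Y) = (-27 - 28)/(-17 + 2*(-5)/(-1 - 5)) = -55/(-17 + 2*(-5)/(-6)) = -55/(-17 + 2*(-5)*(-⅙)) = -55/(-17 + 5/3) = -55/(-46/3) = -55*(-3/46) = 165/46)
G(H)*886 = (165/46)*886 = 73095/23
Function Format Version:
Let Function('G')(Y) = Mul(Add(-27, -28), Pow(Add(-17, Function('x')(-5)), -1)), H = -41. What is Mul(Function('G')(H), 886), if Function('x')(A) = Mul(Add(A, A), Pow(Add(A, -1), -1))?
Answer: Rational(73095, 23) ≈ 3178.0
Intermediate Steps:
Function('x')(A) = Mul(2, A, Pow(Add(-1, A), -1)) (Function('x')(A) = Mul(Mul(2, A), Pow(Add(-1, A), -1)) = Mul(2, A, Pow(Add(-1, A), -1)))
Function('G')(Y) = Rational(165, 46) (Function('G')(Y) = Mul(Add(-27, -28), Pow(Add(-17, Mul(2, -5, Pow(Add(-1, -5), -1))), -1)) = Mul(-55, Pow(Add(-17, Mul(2, -5, Pow(-6, -1))), -1)) = Mul(-55, Pow(Add(-17, Mul(2, -5, Rational(-1, 6))), -1)) = Mul(-55, Pow(Add(-17, Rational(5, 3)), -1)) = Mul(-55, Pow(Rational(-46, 3), -1)) = Mul(-55, Rational(-3, 46)) = Rational(165, 46))
Mul(Function('G')(H), 886) = Mul(Rational(165, 46), 886) = Rational(73095, 23)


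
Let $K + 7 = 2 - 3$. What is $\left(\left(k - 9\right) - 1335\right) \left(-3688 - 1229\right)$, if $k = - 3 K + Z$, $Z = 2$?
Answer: $6480606$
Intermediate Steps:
$K = -8$ ($K = -7 + \left(2 - 3\right) = -7 - 1 = -8$)
$k = 26$ ($k = \left(-3\right) \left(-8\right) + 2 = 24 + 2 = 26$)
$\left(\left(k - 9\right) - 1335\right) \left(-3688 - 1229\right) = \left(\left(26 - 9\right) - 1335\right) \left(-3688 - 1229\right) = \left(\left(26 - 9\right) - 1335\right) \left(-4917\right) = \left(17 - 1335\right) \left(-4917\right) = \left(-1318\right) \left(-4917\right) = 6480606$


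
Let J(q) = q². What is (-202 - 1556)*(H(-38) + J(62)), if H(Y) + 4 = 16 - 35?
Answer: -6717318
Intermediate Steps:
H(Y) = -23 (H(Y) = -4 + (16 - 35) = -4 - 19 = -23)
(-202 - 1556)*(H(-38) + J(62)) = (-202 - 1556)*(-23 + 62²) = -1758*(-23 + 3844) = -1758*3821 = -6717318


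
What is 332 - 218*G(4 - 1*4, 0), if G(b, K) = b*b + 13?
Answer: -2502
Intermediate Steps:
G(b, K) = 13 + b² (G(b, K) = b² + 13 = 13 + b²)
332 - 218*G(4 - 1*4, 0) = 332 - 218*(13 + (4 - 1*4)²) = 332 - 218*(13 + (4 - 4)²) = 332 - 218*(13 + 0²) = 332 - 218*(13 + 0) = 332 - 218*13 = 332 - 2834 = -2502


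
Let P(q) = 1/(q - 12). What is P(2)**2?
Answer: 1/100 ≈ 0.010000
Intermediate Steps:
P(q) = 1/(-12 + q)
P(2)**2 = (1/(-12 + 2))**2 = (1/(-10))**2 = (-1/10)**2 = 1/100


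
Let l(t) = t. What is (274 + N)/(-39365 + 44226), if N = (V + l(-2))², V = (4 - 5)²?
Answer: 275/4861 ≈ 0.056573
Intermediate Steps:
V = 1 (V = (-1)² = 1)
N = 1 (N = (1 - 2)² = (-1)² = 1)
(274 + N)/(-39365 + 44226) = (274 + 1)/(-39365 + 44226) = 275/4861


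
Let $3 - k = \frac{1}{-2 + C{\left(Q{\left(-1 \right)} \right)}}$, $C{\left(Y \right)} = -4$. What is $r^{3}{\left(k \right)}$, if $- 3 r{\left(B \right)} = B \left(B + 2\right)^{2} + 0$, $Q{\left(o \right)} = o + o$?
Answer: $- \frac{6087387747979}{272097792} \approx -22372.0$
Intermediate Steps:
$Q{\left(o \right)} = 2 o$
$k = \frac{19}{6}$ ($k = 3 - \frac{1}{-2 - 4} = 3 - \frac{1}{-6} = 3 - - \frac{1}{6} = 3 + \frac{1}{6} = \frac{19}{6} \approx 3.1667$)
$r{\left(B \right)} = - \frac{B \left(2 + B\right)^{2}}{3}$ ($r{\left(B \right)} = - \frac{B \left(B + 2\right)^{2} + 0}{3} = - \frac{B \left(2 + B\right)^{2} + 0}{3} = - \frac{B \left(2 + B\right)^{2}}{3}$)
$r^{3}{\left(k \right)} = \left(\left(- \frac{1}{3}\right) \frac{19}{6} \left(2 + \frac{19}{6}\right)^{2}\right)^{3} = \left(\left(- \frac{1}{3}\right) \frac{19}{6} \left(\frac{31}{6}\right)^{2}\right)^{3} = \left(\left(- \frac{1}{3}\right) \frac{19}{6} \cdot \frac{961}{36}\right)^{3} = \left(- \frac{18259}{648}\right)^{3} = - \frac{6087387747979}{272097792}$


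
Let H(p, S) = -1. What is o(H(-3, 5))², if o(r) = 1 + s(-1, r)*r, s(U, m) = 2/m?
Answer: 9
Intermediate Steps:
o(r) = 3 (o(r) = 1 + (2/r)*r = 1 + 2 = 3)
o(H(-3, 5))² = 3² = 9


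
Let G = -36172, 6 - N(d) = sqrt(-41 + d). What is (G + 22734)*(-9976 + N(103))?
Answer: 133976860 + 13438*sqrt(62) ≈ 1.3408e+8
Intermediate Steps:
N(d) = 6 - sqrt(-41 + d)
(G + 22734)*(-9976 + N(103)) = (-36172 + 22734)*(-9976 + (6 - sqrt(-41 + 103))) = -13438*(-9976 + (6 - sqrt(62))) = -13438*(-9970 - sqrt(62)) = 133976860 + 13438*sqrt(62)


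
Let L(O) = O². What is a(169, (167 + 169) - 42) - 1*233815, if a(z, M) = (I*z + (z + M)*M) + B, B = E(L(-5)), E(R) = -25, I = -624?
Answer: -203174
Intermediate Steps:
B = -25
a(z, M) = -25 - 624*z + M*(M + z) (a(z, M) = (-624*z + (z + M)*M) - 25 = (-624*z + (M + z)*M) - 25 = (-624*z + M*(M + z)) - 25 = -25 - 624*z + M*(M + z))
a(169, (167 + 169) - 42) - 1*233815 = (-25 + ((167 + 169) - 42)² - 624*169 + ((167 + 169) - 42)*169) - 1*233815 = (-25 + (336 - 42)² - 105456 + (336 - 42)*169) - 233815 = (-25 + 294² - 105456 + 294*169) - 233815 = (-25 + 86436 - 105456 + 49686) - 233815 = 30641 - 233815 = -203174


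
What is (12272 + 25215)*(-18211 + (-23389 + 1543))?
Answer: -1501616759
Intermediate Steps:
(12272 + 25215)*(-18211 + (-23389 + 1543)) = 37487*(-18211 - 21846) = 37487*(-40057) = -1501616759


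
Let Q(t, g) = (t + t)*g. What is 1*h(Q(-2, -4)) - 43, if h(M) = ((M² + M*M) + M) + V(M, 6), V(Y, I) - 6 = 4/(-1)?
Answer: 487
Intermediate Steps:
V(Y, I) = 2 (V(Y, I) = 6 + 4/(-1) = 6 + 4*(-1) = 6 - 4 = 2)
Q(t, g) = 2*g*t (Q(t, g) = (2*t)*g = 2*g*t)
h(M) = 2 + M + 2*M² (h(M) = ((M² + M*M) + M) + 2 = ((M² + M²) + M) + 2 = (2*M² + M) + 2 = (M + 2*M²) + 2 = 2 + M + 2*M²)
1*h(Q(-2, -4)) - 43 = 1*(2 + 2*(-4)*(-2) + 2*(2*(-4)*(-2))²) - 43 = 1*(2 + 16 + 2*16²) - 43 = 1*(2 + 16 + 2*256) - 43 = 1*(2 + 16 + 512) - 43 = 1*530 - 43 = 530 - 43 = 487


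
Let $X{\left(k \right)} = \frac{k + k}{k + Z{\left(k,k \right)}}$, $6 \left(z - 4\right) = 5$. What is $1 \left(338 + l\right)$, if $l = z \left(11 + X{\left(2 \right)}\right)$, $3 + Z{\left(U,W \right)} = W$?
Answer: $\frac{821}{2} \approx 410.5$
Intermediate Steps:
$z = \frac{29}{6}$ ($z = 4 + \frac{1}{6} \cdot 5 = 4 + \frac{5}{6} = \frac{29}{6} \approx 4.8333$)
$Z{\left(U,W \right)} = -3 + W$
$X{\left(k \right)} = \frac{2 k}{-3 + 2 k}$ ($X{\left(k \right)} = \frac{k + k}{k + \left(-3 + k\right)} = \frac{2 k}{-3 + 2 k}$)
$l = \frac{145}{2}$ ($l = \frac{29 \left(11 + 2 \cdot 2 \frac{1}{-3 + 2 \cdot 2}\right)}{6} = \frac{29 \left(11 + 2 \cdot 2 \frac{1}{-3 + 4}\right)}{6} = \frac{29 \left(11 + 2 \cdot 2 \cdot 1^{-1}\right)}{6} = \frac{29 \left(11 + 2 \cdot 2 \cdot 1\right)}{6} = \frac{29 \left(11 + 4\right)}{6} = \frac{29}{6} \cdot 15 = \frac{145}{2} \approx 72.5$)
$1 \left(338 + l\right) = 1 \left(338 + \frac{145}{2}\right) = 1 \cdot \frac{821}{2} = \frac{821}{2}$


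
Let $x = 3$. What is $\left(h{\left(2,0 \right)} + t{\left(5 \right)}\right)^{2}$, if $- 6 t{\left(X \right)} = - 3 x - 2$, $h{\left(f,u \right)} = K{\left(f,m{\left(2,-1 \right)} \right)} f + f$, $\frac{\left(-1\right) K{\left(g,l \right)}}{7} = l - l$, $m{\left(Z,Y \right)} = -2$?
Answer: $\frac{529}{36} \approx 14.694$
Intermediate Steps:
$K{\left(g,l \right)} = 0$ ($K{\left(g,l \right)} = - 7 \left(l - l\right) = \left(-7\right) 0 = 0$)
$h{\left(f,u \right)} = f$ ($h{\left(f,u \right)} = 0 f + f = 0 + f = f$)
$t{\left(X \right)} = \frac{11}{6}$ ($t{\left(X \right)} = - \frac{\left(-3\right) 3 - 2}{6} = - \frac{-9 - 2}{6} = \left(- \frac{1}{6}\right) \left(-11\right) = \frac{11}{6}$)
$\left(h{\left(2,0 \right)} + t{\left(5 \right)}\right)^{2} = \left(2 + \frac{11}{6}\right)^{2} = \left(\frac{23}{6}\right)^{2} = \frac{529}{36}$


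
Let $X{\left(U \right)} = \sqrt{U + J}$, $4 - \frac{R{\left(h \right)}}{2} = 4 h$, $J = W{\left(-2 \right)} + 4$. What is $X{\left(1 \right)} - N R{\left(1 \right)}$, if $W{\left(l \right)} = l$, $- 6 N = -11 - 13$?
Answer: $\sqrt{3} \approx 1.732$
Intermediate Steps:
$N = 4$ ($N = - \frac{-11 - 13}{6} = \left(- \frac{1}{6}\right) \left(-24\right) = 4$)
$J = 2$ ($J = -2 + 4 = 2$)
$R{\left(h \right)} = 8 - 8 h$ ($R{\left(h \right)} = 8 - 2 \cdot 4 h = 8 - 8 h$)
$X{\left(U \right)} = \sqrt{2 + U}$ ($X{\left(U \right)} = \sqrt{U + 2} = \sqrt{2 + U}$)
$X{\left(1 \right)} - N R{\left(1 \right)} = \sqrt{2 + 1} - 4 \left(8 - 8\right) = \sqrt{3} - 4 \left(8 - 8\right) = \sqrt{3} - 4 \cdot 0 = \sqrt{3} - 0 = \sqrt{3} + 0 = \sqrt{3}$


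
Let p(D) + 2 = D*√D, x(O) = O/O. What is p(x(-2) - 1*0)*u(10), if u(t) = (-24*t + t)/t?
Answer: 23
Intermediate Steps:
x(O) = 1
u(t) = -23 (u(t) = (-23*t)/t = -23)
p(D) = -2 + D^(3/2) (p(D) = -2 + D*√D = -2 + D^(3/2))
p(x(-2) - 1*0)*u(10) = (-2 + (1 - 1*0)^(3/2))*(-23) = (-2 + (1 + 0)^(3/2))*(-23) = (-2 + 1^(3/2))*(-23) = (-2 + 1)*(-23) = -1*(-23) = 23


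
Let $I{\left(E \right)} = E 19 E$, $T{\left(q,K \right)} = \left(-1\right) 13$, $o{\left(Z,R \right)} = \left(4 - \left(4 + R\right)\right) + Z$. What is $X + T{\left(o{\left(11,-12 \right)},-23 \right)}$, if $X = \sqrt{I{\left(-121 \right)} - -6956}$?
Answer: $-13 + \sqrt{285135} \approx 520.98$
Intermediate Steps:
$o{\left(Z,R \right)} = Z - R$ ($o{\left(Z,R \right)} = - R + Z = Z - R$)
$T{\left(q,K \right)} = -13$
$I{\left(E \right)} = 19 E^{2}$ ($I{\left(E \right)} = 19 E E = 19 E^{2}$)
$X = \sqrt{285135}$ ($X = \sqrt{19 \left(-121\right)^{2} - -6956} = \sqrt{19 \cdot 14641 + 6956} = \sqrt{278179 + 6956} = \sqrt{285135} \approx 533.98$)
$X + T{\left(o{\left(11,-12 \right)},-23 \right)} = \sqrt{285135} - 13 = -13 + \sqrt{285135}$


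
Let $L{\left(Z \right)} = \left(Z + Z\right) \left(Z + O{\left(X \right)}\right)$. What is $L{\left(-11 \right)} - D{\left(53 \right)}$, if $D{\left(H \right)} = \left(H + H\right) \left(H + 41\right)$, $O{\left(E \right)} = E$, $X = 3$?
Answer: $-9788$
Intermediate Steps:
$D{\left(H \right)} = 2 H \left(41 + H\right)$
$L{\left(Z \right)} = 2 Z \left(3 + Z\right)$ ($L{\left(Z \right)} = \left(Z + Z\right) \left(Z + 3\right) = 2 Z \left(3 + Z\right)$)
$L{\left(-11 \right)} - D{\left(53 \right)} = 2 \left(-11\right) \left(3 - 11\right) - 2 \cdot 53 \left(41 + 53\right) = 2 \left(-11\right) \left(-8\right) - 2 \cdot 53 \cdot 94 = 176 - 9964 = -9788$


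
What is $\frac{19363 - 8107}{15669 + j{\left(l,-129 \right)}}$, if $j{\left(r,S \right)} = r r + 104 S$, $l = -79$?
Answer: $\frac{5628}{4247} \approx 1.3252$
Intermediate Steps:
$j{\left(r,S \right)} = r^{2} + 104 S$
$\frac{19363 - 8107}{15669 + j{\left(l,-129 \right)}} = \frac{19363 - 8107}{15669 + \left(\left(-79\right)^{2} + 104 \left(-129\right)\right)} = \frac{11256}{15669 + \left(6241 - 13416\right)} = \frac{11256}{15669 - 7175} = \frac{11256}{8494} = 11256 \cdot \frac{1}{8494} = \frac{5628}{4247}$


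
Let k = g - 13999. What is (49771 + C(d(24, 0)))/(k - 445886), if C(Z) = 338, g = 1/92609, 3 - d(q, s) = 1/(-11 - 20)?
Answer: -4640544381/42589489964 ≈ -0.10896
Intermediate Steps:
d(q, s) = 94/31 (d(q, s) = 3 - 1/(-11 - 20) = 3 - 1/(-31) = 3 - 1*(-1/31) = 3 + 1/31 = 94/31)
g = 1/92609 ≈ 1.0798e-5
k = -1296433390/92609 (k = 1/92609 - 13999 = -1296433390/92609 ≈ -13999.)
(49771 + C(d(24, 0)))/(k - 445886) = (49771 + 338)/(-1296433390/92609 - 445886) = 50109/(-42589489964/92609) = 50109*(-92609/42589489964) = -4640544381/42589489964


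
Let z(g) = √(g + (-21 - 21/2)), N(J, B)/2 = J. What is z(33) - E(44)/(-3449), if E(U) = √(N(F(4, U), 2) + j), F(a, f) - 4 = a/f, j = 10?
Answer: √6/2 + 10*√22/37939 ≈ 1.2260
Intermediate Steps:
F(a, f) = 4 + a/f
N(J, B) = 2*J
E(U) = √(18 + 8/U) (E(U) = √(2*(4 + 4/U) + 10) = √((8 + 8/U) + 10) = √(18 + 8/U))
z(g) = √(-63/2 + g) (z(g) = √(g + (-21 - 21*½)) = √(g + (-21 - 21/2)) = √(g - 63/2) = √(-63/2 + g))
z(33) - E(44)/(-3449) = √(-126 + 4*33)/2 - √(18 + 8/44)/(-3449) = √(-126 + 132)/2 - √(18 + 8*(1/44))*(-1)/3449 = √6/2 - √(18 + 2/11)*(-1)/3449 = √6/2 - √(200/11)*(-1)/3449 = √6/2 - 10*√22/11*(-1)/3449 = √6/2 - (-10)*√22/37939 = √6/2 + 10*√22/37939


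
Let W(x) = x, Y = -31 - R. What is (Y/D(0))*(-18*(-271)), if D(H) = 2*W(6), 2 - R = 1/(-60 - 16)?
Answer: -2039817/152 ≈ -13420.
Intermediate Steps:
R = 153/76 (R = 2 - 1/(-60 - 16) = 2 - 1/(-76) = 2 - 1*(-1/76) = 2 + 1/76 = 153/76 ≈ 2.0132)
Y = -2509/76 (Y = -31 - 1*153/76 = -31 - 153/76 = -2509/76 ≈ -33.013)
D(H) = 12 (D(H) = 2*6 = 12)
(Y/D(0))*(-18*(-271)) = (-2509/76/12)*(-18*(-271)) = -2509/76*1/12*4878 = -2509/912*4878 = -2039817/152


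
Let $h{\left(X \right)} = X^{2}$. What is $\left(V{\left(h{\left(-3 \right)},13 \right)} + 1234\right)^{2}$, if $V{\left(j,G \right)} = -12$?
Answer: $1493284$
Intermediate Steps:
$\left(V{\left(h{\left(-3 \right)},13 \right)} + 1234\right)^{2} = \left(-12 + 1234\right)^{2} = 1222^{2} = 1493284$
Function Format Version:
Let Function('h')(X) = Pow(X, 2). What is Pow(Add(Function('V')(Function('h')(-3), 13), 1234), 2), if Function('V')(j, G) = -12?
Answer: 1493284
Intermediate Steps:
Pow(Add(Function('V')(Function('h')(-3), 13), 1234), 2) = Pow(Add(-12, 1234), 2) = Pow(1222, 2) = 1493284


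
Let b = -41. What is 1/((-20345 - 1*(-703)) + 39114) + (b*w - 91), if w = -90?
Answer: 70079729/19472 ≈ 3599.0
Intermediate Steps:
1/((-20345 - 1*(-703)) + 39114) + (b*w - 91) = 1/((-20345 - 1*(-703)) + 39114) + (-41*(-90) - 91) = 1/((-20345 + 703) + 39114) + (3690 - 91) = 1/(-19642 + 39114) + 3599 = 1/19472 + 3599 = 70079729/19472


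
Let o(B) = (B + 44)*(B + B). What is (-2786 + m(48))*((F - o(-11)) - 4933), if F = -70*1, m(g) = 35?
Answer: 11766027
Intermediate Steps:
o(B) = 2*B*(44 + B) (o(B) = (44 + B)*(2*B) = 2*B*(44 + B))
F = -70
(-2786 + m(48))*((F - o(-11)) - 4933) = (-2786 + 35)*((-70 - 2*(-11)*(44 - 11)) - 4933) = -2751*((-70 - 2*(-11)*33) - 4933) = -2751*((-70 - 1*(-726)) - 4933) = -2751*((-70 + 726) - 4933) = -2751*(656 - 4933) = -2751*(-4277) = 11766027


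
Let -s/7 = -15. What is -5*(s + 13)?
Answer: -590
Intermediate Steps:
s = 105 (s = -7*(-15) = 105)
-5*(s + 13) = -5*(105 + 13) = -5*118 = -590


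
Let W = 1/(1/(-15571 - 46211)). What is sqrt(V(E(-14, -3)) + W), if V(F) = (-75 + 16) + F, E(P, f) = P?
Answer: I*sqrt(61855) ≈ 248.71*I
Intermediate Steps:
V(F) = -59 + F
W = -61782 (W = 1/(1/(-61782)) = 1/(-1/61782) = -61782)
sqrt(V(E(-14, -3)) + W) = sqrt((-59 - 14) - 61782) = sqrt(-73 - 61782) = sqrt(-61855) = I*sqrt(61855)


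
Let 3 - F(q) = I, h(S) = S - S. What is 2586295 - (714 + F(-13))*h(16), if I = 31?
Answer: 2586295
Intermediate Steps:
h(S) = 0
F(q) = -28 (F(q) = 3 - 1*31 = 3 - 31 = -28)
2586295 - (714 + F(-13))*h(16) = 2586295 - (714 - 28)*0 = 2586295 - 686*0 = 2586295 - 1*0 = 2586295 + 0 = 2586295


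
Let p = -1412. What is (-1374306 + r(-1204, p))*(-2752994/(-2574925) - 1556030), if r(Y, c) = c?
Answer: 5512031248086134808/2574925 ≈ 2.1407e+12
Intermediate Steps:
(-1374306 + r(-1204, p))*(-2752994/(-2574925) - 1556030) = (-1374306 - 1412)*(-2752994/(-2574925) - 1556030) = -1375718*(-2752994*(-1/2574925) - 1556030) = -1375718*(2752994/2574925 - 1556030) = -1375718*(-4006657794756/2574925) = 5512031248086134808/2574925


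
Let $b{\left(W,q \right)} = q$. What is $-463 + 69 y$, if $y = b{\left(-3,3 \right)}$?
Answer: $-256$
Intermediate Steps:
$y = 3$
$-463 + 69 y = -463 + 69 \cdot 3 = -463 + 207 = -256$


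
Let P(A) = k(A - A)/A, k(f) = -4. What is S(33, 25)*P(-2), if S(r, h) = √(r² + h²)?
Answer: 2*√1714 ≈ 82.801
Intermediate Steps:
S(r, h) = √(h² + r²)
P(A) = -4/A
S(33, 25)*P(-2) = √(25² + 33²)*(-4/(-2)) = √(625 + 1089)*(-4*(-½)) = √1714*2 = 2*√1714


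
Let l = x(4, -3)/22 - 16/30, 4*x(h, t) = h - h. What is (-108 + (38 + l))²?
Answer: 1119364/225 ≈ 4975.0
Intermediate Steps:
x(h, t) = 0 (x(h, t) = (h - h)/4 = (¼)*0 = 0)
l = -8/15 (l = 0/22 - 16/30 = 0*(1/22) - 16*1/30 = 0 - 8/15 = -8/15 ≈ -0.53333)
(-108 + (38 + l))² = (-108 + (38 - 8/15))² = (-108 + 562/15)² = (-1058/15)² = 1119364/225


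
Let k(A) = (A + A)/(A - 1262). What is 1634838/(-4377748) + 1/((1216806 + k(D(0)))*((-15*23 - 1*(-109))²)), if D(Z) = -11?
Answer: -35260501982797968419/94420115045214877120 ≈ -0.37344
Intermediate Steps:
k(A) = 2*A/(-1262 + A) (k(A) = (2*A)/(-1262 + A) = 2*A/(-1262 + A))
1634838/(-4377748) + 1/((1216806 + k(D(0)))*((-15*23 - 1*(-109))²)) = 1634838/(-4377748) + 1/((1216806 + 2*(-11)/(-1262 - 11))*((-15*23 - 1*(-109))²)) = 1634838*(-1/4377748) + 1/((1216806 + 2*(-11)/(-1273))*((-345 + 109)²)) = -817419/2188874 + 1/((1216806 + 2*(-11)*(-1/1273))*((-236)²)) = -817419/2188874 + 1/((1216806 + 22/1273)*55696) = -817419/2188874 + (1/55696)/(1548994060/1273) = -817419/2188874 + (1273/1548994060)*(1/55696) = -817419/2188874 + 1273/86272773165760 = -35260501982797968419/94420115045214877120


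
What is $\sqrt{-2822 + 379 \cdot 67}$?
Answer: $\sqrt{22571} \approx 150.24$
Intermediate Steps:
$\sqrt{-2822 + 379 \cdot 67} = \sqrt{-2822 + 25393} = \sqrt{22571}$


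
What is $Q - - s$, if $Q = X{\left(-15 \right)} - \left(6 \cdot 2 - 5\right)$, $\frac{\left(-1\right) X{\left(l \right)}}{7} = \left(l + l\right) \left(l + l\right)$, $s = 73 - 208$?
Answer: $-6442$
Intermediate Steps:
$s = -135$
$X{\left(l \right)} = - 28 l^{2}$ ($X{\left(l \right)} = - 7 \left(l + l\right) \left(l + l\right) = - 7 \cdot 2 l 2 l = - 7 \cdot 4 l^{2} = - 28 l^{2}$)
$Q = -6307$ ($Q = - 28 \left(-15\right)^{2} - \left(6 \cdot 2 - 5\right) = \left(-28\right) 225 - \left(12 - 5\right) = -6300 - 7 = -6307$)
$Q - - s = -6307 - \left(-1\right) \left(-135\right) = -6307 - 135 = -6442$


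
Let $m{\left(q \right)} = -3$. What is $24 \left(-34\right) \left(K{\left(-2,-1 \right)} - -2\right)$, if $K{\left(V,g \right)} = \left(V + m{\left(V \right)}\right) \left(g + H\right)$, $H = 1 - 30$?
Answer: $-124032$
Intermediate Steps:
$H = -29$ ($H = 1 - 30 = -29$)
$K{\left(V,g \right)} = \left(-29 + g\right) \left(-3 + V\right)$ ($K{\left(V,g \right)} = \left(V - 3\right) \left(g - 29\right) = \left(-3 + V\right) \left(-29 + g\right) = \left(-29 + g\right) \left(-3 + V\right)$)
$24 \left(-34\right) \left(K{\left(-2,-1 \right)} - -2\right) = 24 \left(-34\right) \left(\left(87 - -58 - -3 - -2\right) - -2\right) = - 816 \left(\left(87 + 58 + 3 + 2\right) + 2\right) = - 816 \left(150 + 2\right) = \left(-816\right) 152 = -124032$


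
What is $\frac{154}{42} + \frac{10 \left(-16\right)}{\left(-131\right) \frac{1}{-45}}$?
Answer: $- \frac{20159}{393} \approx -51.295$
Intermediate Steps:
$\frac{154}{42} + \frac{10 \left(-16\right)}{\left(-131\right) \frac{1}{-45}} = 154 \cdot \frac{1}{42} - \frac{160}{\left(-131\right) \left(- \frac{1}{45}\right)} = \frac{11}{3} - \frac{160}{\frac{131}{45}} = \frac{11}{3} - \frac{7200}{131} = - \frac{20159}{393}$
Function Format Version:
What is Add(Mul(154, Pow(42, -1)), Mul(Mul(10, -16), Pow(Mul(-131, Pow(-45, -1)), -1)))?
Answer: Rational(-20159, 393) ≈ -51.295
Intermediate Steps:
Add(Mul(154, Pow(42, -1)), Mul(Mul(10, -16), Pow(Mul(-131, Pow(-45, -1)), -1))) = Add(Mul(154, Rational(1, 42)), Mul(-160, Pow(Mul(-131, Rational(-1, 45)), -1))) = Add(Rational(11, 3), Mul(-160, Pow(Rational(131, 45), -1))) = Add(Rational(11, 3), Mul(-160, Rational(45, 131))) = Add(Rational(11, 3), Rational(-7200, 131)) = Rational(-20159, 393)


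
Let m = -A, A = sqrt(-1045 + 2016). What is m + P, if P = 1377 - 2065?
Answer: -688 - sqrt(971) ≈ -719.16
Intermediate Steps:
A = sqrt(971) ≈ 31.161
P = -688
m = -sqrt(971) ≈ -31.161
m + P = -sqrt(971) - 688 = -688 - sqrt(971)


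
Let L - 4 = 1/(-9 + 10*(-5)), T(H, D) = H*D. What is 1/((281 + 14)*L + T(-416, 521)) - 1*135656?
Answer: -29242143017/215561 ≈ -1.3566e+5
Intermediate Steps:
T(H, D) = D*H
L = 235/59 (L = 4 + 1/(-9 + 10*(-5)) = 4 + 1/(-9 - 50) = 4 + 1/(-59) = 4 - 1/59 = 235/59 ≈ 3.9831)
1/((281 + 14)*L + T(-416, 521)) - 1*135656 = 1/((281 + 14)*(235/59) + 521*(-416)) - 1*135656 = 1/(295*(235/59) - 216736) - 135656 = 1/(1175 - 216736) - 135656 = 1/(-215561) - 135656 = -1/215561 - 135656 = -29242143017/215561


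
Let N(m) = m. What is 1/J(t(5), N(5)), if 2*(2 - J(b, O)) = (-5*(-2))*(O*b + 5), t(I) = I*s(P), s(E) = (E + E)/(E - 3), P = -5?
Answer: -4/717 ≈ -0.0055788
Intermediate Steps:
s(E) = 2*E/(-3 + E) (s(E) = (2*E)/(-3 + E) = 2*E/(-3 + E))
t(I) = 5*I/4 (t(I) = I*(2*(-5)/(-3 - 5)) = I*(2*(-5)/(-8)) = I*(2*(-5)*(-1/8)) = I*(5/4) = 5*I/4)
J(b, O) = -23 - 5*O*b (J(b, O) = 2 - (-5*(-2))*(O*b + 5)/2 = 2 - 5*(5 + O*b) = 2 - (50 + 10*O*b)/2 = 2 + (-25 - 5*O*b) = -23 - 5*O*b)
1/J(t(5), N(5)) = 1/(-23 - 5*5*(5/4)*5) = 1/(-23 - 5*5*25/4) = 1/(-23 - 625/4) = 1/(-717/4) = -4/717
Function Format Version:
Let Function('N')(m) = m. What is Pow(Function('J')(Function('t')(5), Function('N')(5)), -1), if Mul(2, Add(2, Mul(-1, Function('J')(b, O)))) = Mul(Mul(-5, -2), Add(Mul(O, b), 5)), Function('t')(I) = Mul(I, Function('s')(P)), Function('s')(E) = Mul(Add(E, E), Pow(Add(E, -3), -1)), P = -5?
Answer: Rational(-4, 717) ≈ -0.0055788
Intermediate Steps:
Function('s')(E) = Mul(2, E, Pow(Add(-3, E), -1)) (Function('s')(E) = Mul(Mul(2, E), Pow(Add(-3, E), -1)) = Mul(2, E, Pow(Add(-3, E), -1)))
Function('t')(I) = Mul(Rational(5, 4), I) (Function('t')(I) = Mul(I, Mul(2, -5, Pow(Add(-3, -5), -1))) = Mul(I, Mul(2, -5, Pow(-8, -1))) = Mul(I, Mul(2, -5, Rational(-1, 8))) = Mul(I, Rational(5, 4)) = Mul(Rational(5, 4), I))
Function('J')(b, O) = Add(-23, Mul(-5, O, b)) (Function('J')(b, O) = Add(2, Mul(Rational(-1, 2), Mul(Mul(-5, -2), Add(Mul(O, b), 5)))) = Add(2, Mul(Rational(-1, 2), Mul(10, Add(5, Mul(O, b))))) = Add(2, Mul(Rational(-1, 2), Add(50, Mul(10, O, b)))) = Add(2, Add(-25, Mul(-5, O, b))) = Add(-23, Mul(-5, O, b)))
Pow(Function('J')(Function('t')(5), Function('N')(5)), -1) = Pow(Add(-23, Mul(-5, 5, Mul(Rational(5, 4), 5))), -1) = Pow(Add(-23, Mul(-5, 5, Rational(25, 4))), -1) = Pow(Add(-23, Rational(-625, 4)), -1) = Pow(Rational(-717, 4), -1) = Rational(-4, 717)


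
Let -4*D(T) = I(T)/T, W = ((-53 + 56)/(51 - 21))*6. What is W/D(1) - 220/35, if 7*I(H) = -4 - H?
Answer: -512/175 ≈ -2.9257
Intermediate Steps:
I(H) = -4/7 - H/7 (I(H) = (-4 - H)/7 = -4/7 - H/7)
W = ⅗ (W = (3/30)*6 = (3*(1/30))*6 = (⅒)*6 = ⅗ ≈ 0.60000)
D(T) = -(-4/7 - T/7)/(4*T)
W/D(1) - 220/35 = 3/(5*(((1/28)*(4 + 1)/1))) - 220/35 = 3/(5*(((1/28)*1*5))) - 220*1/35 = 3/(5*(5/28)) - 44/7 = (⅗)*(28/5) - 44/7 = 84/25 - 44/7 = -512/175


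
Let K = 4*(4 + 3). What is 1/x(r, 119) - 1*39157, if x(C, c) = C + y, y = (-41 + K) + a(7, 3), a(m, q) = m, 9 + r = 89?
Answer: -2897617/74 ≈ -39157.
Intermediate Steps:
r = 80 (r = -9 + 89 = 80)
K = 28 (K = 4*7 = 28)
y = -6 (y = (-41 + 28) + 7 = -13 + 7 = -6)
x(C, c) = -6 + C (x(C, c) = C - 6 = -6 + C)
1/x(r, 119) - 1*39157 = 1/(-6 + 80) - 1*39157 = 1/74 - 39157 = -2897617/74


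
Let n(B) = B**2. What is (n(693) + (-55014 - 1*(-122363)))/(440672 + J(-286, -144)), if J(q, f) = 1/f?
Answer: 78854112/63456767 ≈ 1.2426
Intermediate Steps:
(n(693) + (-55014 - 1*(-122363)))/(440672 + J(-286, -144)) = (693**2 + (-55014 - 1*(-122363)))/(440672 + 1/(-144)) = (480249 + (-55014 + 122363))/(440672 - 1/144) = (480249 + 67349)/(63456767/144) = 547598*(144/63456767) = 78854112/63456767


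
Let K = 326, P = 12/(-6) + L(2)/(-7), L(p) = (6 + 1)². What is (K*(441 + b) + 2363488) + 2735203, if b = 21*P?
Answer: 5180843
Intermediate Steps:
L(p) = 49 (L(p) = 7² = 49)
P = -9 (P = 12/(-6) + 49/(-7) = 12*(-⅙) + 49*(-⅐) = -2 - 7 = -9)
b = -189 (b = 21*(-9) = -189)
(K*(441 + b) + 2363488) + 2735203 = (326*(441 - 189) + 2363488) + 2735203 = (326*252 + 2363488) + 2735203 = (82152 + 2363488) + 2735203 = 2445640 + 2735203 = 5180843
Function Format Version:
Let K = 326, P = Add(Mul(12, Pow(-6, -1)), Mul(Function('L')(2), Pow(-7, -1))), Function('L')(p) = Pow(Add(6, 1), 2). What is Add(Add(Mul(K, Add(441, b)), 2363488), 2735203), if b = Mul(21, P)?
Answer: 5180843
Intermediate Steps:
Function('L')(p) = 49 (Function('L')(p) = Pow(7, 2) = 49)
P = -9 (P = Add(Mul(12, Pow(-6, -1)), Mul(49, Pow(-7, -1))) = Add(Mul(12, Rational(-1, 6)), Mul(49, Rational(-1, 7))) = Add(-2, -7) = -9)
b = -189 (b = Mul(21, -9) = -189)
Add(Add(Mul(K, Add(441, b)), 2363488), 2735203) = Add(Add(Mul(326, Add(441, -189)), 2363488), 2735203) = Add(Add(Mul(326, 252), 2363488), 2735203) = Add(Add(82152, 2363488), 2735203) = Add(2445640, 2735203) = 5180843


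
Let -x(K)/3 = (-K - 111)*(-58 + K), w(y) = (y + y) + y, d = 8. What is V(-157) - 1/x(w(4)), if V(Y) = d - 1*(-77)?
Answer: 1442791/16974 ≈ 85.000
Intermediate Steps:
w(y) = 3*y (w(y) = 2*y + y = 3*y)
x(K) = -3*(-111 - K)*(-58 + K) (x(K) = -3*(-K - 111)*(-58 + K) = -3*(-111 - K)*(-58 + K))
V(Y) = 85 (V(Y) = 8 - 1*(-77) = 8 + 77 = 85)
V(-157) - 1/x(w(4)) = 85 - 1/(-19314 + 3*(3*4)**2 + 159*(3*4)) = 85 - 1/(-19314 + 3*12**2 + 159*12) = 85 - 1/(-19314 + 3*144 + 1908) = 85 - 1/(-19314 + 432 + 1908) = 85 - 1/(-16974) = 85 - 1*(-1/16974) = 85 + 1/16974 = 1442791/16974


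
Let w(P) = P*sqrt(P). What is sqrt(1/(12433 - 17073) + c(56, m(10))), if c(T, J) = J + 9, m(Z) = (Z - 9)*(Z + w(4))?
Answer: sqrt(36330910)/1160 ≈ 5.1961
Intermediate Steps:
w(P) = P**(3/2)
m(Z) = (-9 + Z)*(8 + Z) (m(Z) = (Z - 9)*(Z + 4**(3/2)) = (-9 + Z)*(Z + 8) = (-9 + Z)*(8 + Z))
c(T, J) = 9 + J
sqrt(1/(12433 - 17073) + c(56, m(10))) = sqrt(1/(12433 - 17073) + (9 + (-72 + 10**2 - 1*10))) = sqrt(1/(-4640) + (9 + (-72 + 100 - 10))) = sqrt(-1/4640 + (9 + 18)) = sqrt(-1/4640 + 27) = sqrt(125279/4640) = sqrt(36330910)/1160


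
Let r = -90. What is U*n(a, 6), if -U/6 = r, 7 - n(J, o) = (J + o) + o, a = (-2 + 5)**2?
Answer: -7560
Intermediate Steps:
a = 9 (a = 3**2 = 9)
n(J, o) = 7 - J - 2*o (n(J, o) = 7 - ((J + o) + o) = 7 - (J + 2*o) = 7 + (-J - 2*o) = 7 - J - 2*o)
U = 540 (U = -6*(-90) = 540)
U*n(a, 6) = 540*(7 - 1*9 - 2*6) = 540*(7 - 9 - 12) = 540*(-14) = -7560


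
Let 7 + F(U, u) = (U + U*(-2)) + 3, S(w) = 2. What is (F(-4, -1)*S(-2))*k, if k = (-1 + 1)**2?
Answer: 0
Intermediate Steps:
F(U, u) = -4 - U (F(U, u) = -7 + ((U + U*(-2)) + 3) = -7 + ((U - 2*U) + 3) = -7 + (-U + 3) = -7 + (3 - U) = -4 - U)
k = 0 (k = 0**2 = 0)
(F(-4, -1)*S(-2))*k = ((-4 - 1*(-4))*2)*0 = ((-4 + 4)*2)*0 = (0*2)*0 = 0*0 = 0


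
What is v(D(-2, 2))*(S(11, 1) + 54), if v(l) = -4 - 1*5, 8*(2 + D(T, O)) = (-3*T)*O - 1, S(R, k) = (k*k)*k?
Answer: -495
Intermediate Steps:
S(R, k) = k³ (S(R, k) = k²*k = k³)
D(T, O) = -17/8 - 3*O*T/8 (D(T, O) = -2 + ((-3*T)*O - 1)/8 = -2 + (-3*O*T - 1)/8 = -2 + (-1 - 3*O*T)/8 = -2 + (-⅛ - 3*O*T/8) = -17/8 - 3*O*T/8)
v(l) = -9 (v(l) = -4 - 5 = -9)
v(D(-2, 2))*(S(11, 1) + 54) = -9*(1³ + 54) = -9*(1 + 54) = -9*55 = -495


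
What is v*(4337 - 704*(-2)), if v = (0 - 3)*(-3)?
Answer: 51705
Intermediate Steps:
v = 9 (v = -3*(-3) = 9)
v*(4337 - 704*(-2)) = 9*(4337 - 704*(-2)) = 9*(4337 - 1*(-1408)) = 9*(4337 + 1408) = 9*5745 = 51705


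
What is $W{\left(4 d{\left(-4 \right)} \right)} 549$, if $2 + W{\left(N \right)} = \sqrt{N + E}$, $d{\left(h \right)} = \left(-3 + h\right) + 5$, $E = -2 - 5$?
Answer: $-1098 + 549 i \sqrt{15} \approx -1098.0 + 2126.3 i$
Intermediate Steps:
$E = -7$ ($E = -2 - 5 = -7$)
$d{\left(h \right)} = 2 + h$
$W{\left(N \right)} = -2 + \sqrt{-7 + N}$ ($W{\left(N \right)} = -2 + \sqrt{N - 7} = -2 + \sqrt{-7 + N}$)
$W{\left(4 d{\left(-4 \right)} \right)} 549 = \left(-2 + \sqrt{-7 + 4 \left(2 - 4\right)}\right) 549 = \left(-2 + \sqrt{-7 + 4 \left(-2\right)}\right) 549 = \left(-2 + \sqrt{-7 - 8}\right) 549 = \left(-2 + \sqrt{-15}\right) 549 = \left(-2 + i \sqrt{15}\right) 549 = -1098 + 549 i \sqrt{15}$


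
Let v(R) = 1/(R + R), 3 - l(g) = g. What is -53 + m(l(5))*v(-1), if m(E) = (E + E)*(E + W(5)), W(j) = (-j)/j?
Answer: -59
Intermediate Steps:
l(g) = 3 - g
W(j) = -1
v(R) = 1/(2*R)
m(E) = 2*E*(-1 + E) (m(E) = (E + E)*(E - 1) = (2*E)*(-1 + E) = 2*E*(-1 + E))
-53 + m(l(5))*v(-1) = -53 + (2*(3 - 1*5)*(-1 + (3 - 1*5)))*((½)/(-1)) = -53 + (2*(3 - 5)*(-1 + (3 - 5)))*((½)*(-1)) = -53 + (2*(-2)*(-1 - 2))*(-½) = -53 + (2*(-2)*(-3))*(-½) = -53 + 12*(-½) = -53 - 6 = -59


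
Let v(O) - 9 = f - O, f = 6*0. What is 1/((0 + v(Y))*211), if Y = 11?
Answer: -1/422 ≈ -0.0023697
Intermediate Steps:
f = 0
v(O) = 9 - O (v(O) = 9 + (0 - O) = 9 - O)
1/((0 + v(Y))*211) = 1/((0 + (9 - 1*11))*211) = 1/((0 + (9 - 11))*211) = 1/((0 - 2)*211) = 1/(-2*211) = 1/(-422) = -1/422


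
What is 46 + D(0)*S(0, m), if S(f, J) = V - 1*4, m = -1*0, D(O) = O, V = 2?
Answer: 46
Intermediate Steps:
m = 0
S(f, J) = -2 (S(f, J) = 2 - 1*4 = 2 - 4 = -2)
46 + D(0)*S(0, m) = 46 + 0*(-2) = 46 + 0 = 46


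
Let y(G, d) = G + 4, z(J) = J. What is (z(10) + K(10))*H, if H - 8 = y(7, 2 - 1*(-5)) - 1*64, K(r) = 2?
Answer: -540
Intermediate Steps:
y(G, d) = 4 + G
H = -45 (H = 8 + ((4 + 7) - 1*64) = 8 + (11 - 64) = 8 - 53 = -45)
(z(10) + K(10))*H = (10 + 2)*(-45) = 12*(-45) = -540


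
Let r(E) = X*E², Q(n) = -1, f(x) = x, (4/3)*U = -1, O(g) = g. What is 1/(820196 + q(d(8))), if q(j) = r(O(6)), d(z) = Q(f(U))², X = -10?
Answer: 1/819836 ≈ 1.2198e-6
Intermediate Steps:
U = -¾ (U = (¾)*(-1) = -¾ ≈ -0.75000)
d(z) = 1 (d(z) = (-1)² = 1)
r(E) = -10*E²
q(j) = -360 (q(j) = -10*6² = -10*36 = -360)
1/(820196 + q(d(8))) = 1/(820196 - 360) = 1/819836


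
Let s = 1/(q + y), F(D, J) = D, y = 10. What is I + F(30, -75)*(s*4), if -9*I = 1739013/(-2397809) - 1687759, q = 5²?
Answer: 28328996140052/151061967 ≈ 1.8753e+5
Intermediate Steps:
q = 25
I = 4046925459044/21580281 (I = -(1739013/(-2397809) - 1687759)/9 = -(1739013*(-1/2397809) - 1687759)/9 = -(-1739013/2397809 - 1687759)/9 = -⅑*(-4046925459044/2397809) = 4046925459044/21580281 ≈ 1.8753e+5)
s = 1/35 (s = 1/(25 + 10) = 1/35 ≈ 0.028571)
I + F(30, -75)*(s*4) = 4046925459044/21580281 + 30*((1/35)*4) = 4046925459044/21580281 + 30*(4/35) = 4046925459044/21580281 + 24/7 = 28328996140052/151061967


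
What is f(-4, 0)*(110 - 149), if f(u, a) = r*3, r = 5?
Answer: -585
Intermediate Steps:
f(u, a) = 15 (f(u, a) = 5*3 = 15)
f(-4, 0)*(110 - 149) = 15*(110 - 149) = 15*(-39) = -585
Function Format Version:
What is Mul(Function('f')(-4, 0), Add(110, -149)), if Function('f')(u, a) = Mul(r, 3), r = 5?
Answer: -585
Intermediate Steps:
Function('f')(u, a) = 15 (Function('f')(u, a) = Mul(5, 3) = 15)
Mul(Function('f')(-4, 0), Add(110, -149)) = Mul(15, Add(110, -149)) = Mul(15, -39) = -585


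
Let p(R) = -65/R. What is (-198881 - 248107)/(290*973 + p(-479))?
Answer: -71369084/45053165 ≈ -1.5841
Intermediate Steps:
(-198881 - 248107)/(290*973 + p(-479)) = (-198881 - 248107)/(290*973 - 65/(-479)) = -446988/(282170 - 65*(-1/479)) = -446988/(282170 + 65/479) = -446988/135159495/479 = -446988*479/135159495 = -71369084/45053165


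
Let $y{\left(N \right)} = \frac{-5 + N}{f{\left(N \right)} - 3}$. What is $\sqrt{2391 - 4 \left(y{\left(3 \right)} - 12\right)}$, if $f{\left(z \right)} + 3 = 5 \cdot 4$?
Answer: $\frac{\sqrt{119539}}{7} \approx 49.392$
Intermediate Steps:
$f{\left(z \right)} = 17$ ($f{\left(z \right)} = -3 + 5 \cdot 4 = -3 + 20 = 17$)
$y{\left(N \right)} = - \frac{5}{14} + \frac{N}{14}$ ($y{\left(N \right)} = \frac{-5 + N}{17 - 3} = \frac{-5 + N}{14} = \left(-5 + N\right) \frac{1}{14} = - \frac{5}{14} + \frac{N}{14}$)
$\sqrt{2391 - 4 \left(y{\left(3 \right)} - 12\right)} = \sqrt{2391 - 4 \left(\left(- \frac{5}{14} + \frac{1}{14} \cdot 3\right) - 12\right)} = \sqrt{2391 - 4 \left(\left(- \frac{5}{14} + \frac{3}{14}\right) - 12\right)} = \sqrt{2391 - 4 \left(- \frac{1}{7} - 12\right)} = \sqrt{2391 - - \frac{340}{7}} = \sqrt{2391 + \frac{340}{7}} = \sqrt{\frac{17077}{7}} = \frac{\sqrt{119539}}{7}$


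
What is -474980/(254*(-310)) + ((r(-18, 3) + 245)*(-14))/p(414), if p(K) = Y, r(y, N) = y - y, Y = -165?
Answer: 27437/1023 ≈ 26.820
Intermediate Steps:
r(y, N) = 0
p(K) = -165
-474980/(254*(-310)) + ((r(-18, 3) + 245)*(-14))/p(414) = -474980/(254*(-310)) + ((0 + 245)*(-14))/(-165) = -474980/(-78740) + (245*(-14))*(-1/165) = -474980*(-1/78740) - 3430*(-1/165) = 187/31 + 686/33 = 27437/1023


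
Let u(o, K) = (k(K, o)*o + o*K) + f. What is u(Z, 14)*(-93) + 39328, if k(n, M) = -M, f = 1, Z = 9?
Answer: 35050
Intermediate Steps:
u(o, K) = 1 - o**2 + K*o (u(o, K) = ((-o)*o + o*K) + 1 = (-o**2 + K*o) + 1 = 1 - o**2 + K*o)
u(Z, 14)*(-93) + 39328 = (1 - 1*9**2 + 14*9)*(-93) + 39328 = (1 - 1*81 + 126)*(-93) + 39328 = (1 - 81 + 126)*(-93) + 39328 = 46*(-93) + 39328 = -4278 + 39328 = 35050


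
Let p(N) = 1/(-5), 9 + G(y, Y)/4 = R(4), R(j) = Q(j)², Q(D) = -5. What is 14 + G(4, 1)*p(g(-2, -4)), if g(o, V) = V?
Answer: 6/5 ≈ 1.2000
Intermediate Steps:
R(j) = 25 (R(j) = (-5)² = 25)
G(y, Y) = 64 (G(y, Y) = -36 + 4*25 = -36 + 100 = 64)
p(N) = -⅕
14 + G(4, 1)*p(g(-2, -4)) = 14 + 64*(-⅕) = 14 - 64/5 = 6/5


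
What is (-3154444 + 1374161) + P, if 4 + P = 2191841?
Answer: 411554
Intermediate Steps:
P = 2191837 (P = -4 + 2191841 = 2191837)
(-3154444 + 1374161) + P = (-3154444 + 1374161) + 2191837 = -1780283 + 2191837 = 411554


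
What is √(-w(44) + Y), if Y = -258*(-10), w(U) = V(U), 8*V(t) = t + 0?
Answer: √10298/2 ≈ 50.740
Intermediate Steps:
V(t) = t/8 (V(t) = (t + 0)/8 = t/8)
w(U) = U/8
Y = 2580
√(-w(44) + Y) = √(-44/8 + 2580) = √(-1*11/2 + 2580) = √(-11/2 + 2580) = √(5149/2) = √10298/2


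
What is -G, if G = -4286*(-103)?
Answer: -441458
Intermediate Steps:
G = 441458
-G = -1*441458 = -441458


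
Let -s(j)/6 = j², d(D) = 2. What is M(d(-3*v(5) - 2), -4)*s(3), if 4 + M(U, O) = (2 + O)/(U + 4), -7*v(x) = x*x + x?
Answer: 234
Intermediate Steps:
v(x) = -x/7 - x²/7 (v(x) = -(x*x + x)/7 = -(x² + x)/7 = -(x + x²)/7 = -x/7 - x²/7)
M(U, O) = -4 + (2 + O)/(4 + U) (M(U, O) = -4 + (2 + O)/(U + 4) = -4 + (2 + O)/(4 + U))
s(j) = -6*j²
M(d(-3*v(5) - 2), -4)*s(3) = ((-14 - 4 - 4*2)/(4 + 2))*(-6*3²) = ((-14 - 4 - 8)/6)*(-6*9) = ((⅙)*(-26))*(-54) = -13/3*(-54) = 234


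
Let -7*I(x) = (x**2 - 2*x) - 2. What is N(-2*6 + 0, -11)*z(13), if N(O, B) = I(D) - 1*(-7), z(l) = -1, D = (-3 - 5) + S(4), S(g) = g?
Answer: -27/7 ≈ -3.8571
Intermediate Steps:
D = -4 (D = (-3 - 5) + 4 = -8 + 4 = -4)
I(x) = 2/7 - x**2/7 + 2*x/7 (I(x) = -((x**2 - 2*x) - 2)/7 = -(-2 + x**2 - 2*x)/7 = 2/7 - x**2/7 + 2*x/7)
N(O, B) = 27/7 (N(O, B) = (2/7 - 1/7*(-4)**2 + (2/7)*(-4)) - 1*(-7) = (2/7 - 1/7*16 - 8/7) + 7 = (2/7 - 16/7 - 8/7) + 7 = -22/7 + 7 = 27/7)
N(-2*6 + 0, -11)*z(13) = (27/7)*(-1) = -27/7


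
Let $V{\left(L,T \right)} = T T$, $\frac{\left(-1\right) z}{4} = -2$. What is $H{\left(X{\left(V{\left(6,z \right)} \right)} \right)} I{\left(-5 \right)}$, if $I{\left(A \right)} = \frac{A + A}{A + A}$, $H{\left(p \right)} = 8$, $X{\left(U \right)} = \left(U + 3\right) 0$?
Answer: $8$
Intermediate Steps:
$z = 8$ ($z = \left(-4\right) \left(-2\right) = 8$)
$V{\left(L,T \right)} = T^{2}$
$X{\left(U \right)} = 0$ ($X{\left(U \right)} = \left(3 + U\right) 0 = 0$)
$I{\left(A \right)} = 1$ ($I{\left(A \right)} = \frac{2 A}{2 A} = 2 A \frac{1}{2 A} = 1$)
$H{\left(X{\left(V{\left(6,z \right)} \right)} \right)} I{\left(-5 \right)} = 8 \cdot 1 = 8$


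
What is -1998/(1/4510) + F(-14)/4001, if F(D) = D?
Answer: -36052930994/4001 ≈ -9.0110e+6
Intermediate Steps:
-1998/(1/4510) + F(-14)/4001 = -1998/(1/4510) - 14/4001 = -1998/1/4510 - 14*1/4001 = -1998*4510 - 14/4001 = -9010980 - 14/4001 = -36052930994/4001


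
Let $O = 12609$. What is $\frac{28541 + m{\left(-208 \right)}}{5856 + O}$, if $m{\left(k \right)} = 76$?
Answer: $\frac{9539}{6155} \approx 1.5498$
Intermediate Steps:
$\frac{28541 + m{\left(-208 \right)}}{5856 + O} = \frac{28541 + 76}{5856 + 12609} = \frac{28617}{18465} = 28617 \cdot \frac{1}{18465} = \frac{9539}{6155}$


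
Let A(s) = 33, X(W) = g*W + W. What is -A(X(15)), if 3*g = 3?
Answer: -33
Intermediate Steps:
g = 1 (g = (⅓)*3 = 1)
X(W) = 2*W (X(W) = 1*W + W = W + W = 2*W)
-A(X(15)) = -1*33 = -33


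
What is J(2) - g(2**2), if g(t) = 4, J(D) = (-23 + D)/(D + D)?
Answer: -37/4 ≈ -9.2500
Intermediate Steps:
J(D) = (-23 + D)/(2*D) (J(D) = (-23 + D)/((2*D)) = (-23 + D)*(1/(2*D)) = (-23 + D)/(2*D))
J(2) - g(2**2) = (1/2)*(-23 + 2)/2 - 1*4 = (1/2)*(1/2)*(-21) - 4 = -21/4 - 4 = -37/4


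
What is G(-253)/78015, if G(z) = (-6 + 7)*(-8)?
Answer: -8/78015 ≈ -0.00010254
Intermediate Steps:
G(z) = -8 (G(z) = 1*(-8) = -8)
G(-253)/78015 = -8/78015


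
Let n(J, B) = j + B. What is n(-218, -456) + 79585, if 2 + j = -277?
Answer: 78850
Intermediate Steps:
j = -279 (j = -2 - 277 = -279)
n(J, B) = -279 + B
n(-218, -456) + 79585 = (-279 - 456) + 79585 = -735 + 79585 = 78850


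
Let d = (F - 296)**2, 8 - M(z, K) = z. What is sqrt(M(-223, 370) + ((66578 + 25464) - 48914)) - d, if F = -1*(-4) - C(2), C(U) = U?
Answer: -86436 + sqrt(43359) ≈ -86228.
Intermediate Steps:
M(z, K) = 8 - z
F = 2 (F = -1*(-4) - 1*2 = 4 - 2 = 2)
d = 86436 (d = (2 - 296)**2 = (-294)**2 = 86436)
sqrt(M(-223, 370) + ((66578 + 25464) - 48914)) - d = sqrt((8 - 1*(-223)) + ((66578 + 25464) - 48914)) - 1*86436 = sqrt((8 + 223) + (92042 - 48914)) - 86436 = sqrt(231 + 43128) - 86436 = sqrt(43359) - 86436 = -86436 + sqrt(43359)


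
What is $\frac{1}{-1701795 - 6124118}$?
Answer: $- \frac{1}{7825913} \approx -1.2778 \cdot 10^{-7}$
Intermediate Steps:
$\frac{1}{-1701795 - 6124118} = \frac{1}{-7825913} = - \frac{1}{7825913}$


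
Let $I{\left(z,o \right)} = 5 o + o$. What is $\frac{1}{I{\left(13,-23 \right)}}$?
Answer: $- \frac{1}{138} \approx -0.0072464$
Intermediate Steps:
$I{\left(z,o \right)} = 6 o$
$\frac{1}{I{\left(13,-23 \right)}} = \frac{1}{6 \left(-23\right)} = \frac{1}{-138} = - \frac{1}{138}$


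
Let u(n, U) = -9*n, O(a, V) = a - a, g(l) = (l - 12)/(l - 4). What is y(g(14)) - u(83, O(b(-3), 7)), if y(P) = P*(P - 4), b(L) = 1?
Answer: 18656/25 ≈ 746.24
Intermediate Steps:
g(l) = (-12 + l)/(-4 + l)
O(a, V) = 0
y(P) = P*(-4 + P)
y(g(14)) - u(83, O(b(-3), 7)) = ((-12 + 14)/(-4 + 14))*(-4 + (-12 + 14)/(-4 + 14)) - (-9)*83 = (2/10)*(-4 + 2/10) - 1*(-747) = ((⅒)*2)*(-4 + (⅒)*2) + 747 = (-4 + ⅕)/5 + 747 = (⅕)*(-19/5) + 747 = -19/25 + 747 = 18656/25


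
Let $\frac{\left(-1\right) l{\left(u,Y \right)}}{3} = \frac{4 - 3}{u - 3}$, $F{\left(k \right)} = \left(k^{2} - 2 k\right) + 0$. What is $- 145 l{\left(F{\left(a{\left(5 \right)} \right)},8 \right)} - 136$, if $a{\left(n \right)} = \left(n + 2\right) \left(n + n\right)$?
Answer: $- \frac{646517}{4757} \approx -135.91$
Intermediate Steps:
$a{\left(n \right)} = 2 n \left(2 + n\right)$ ($a{\left(n \right)} = \left(2 + n\right) 2 n = 2 n \left(2 + n\right)$)
$F{\left(k \right)} = k^{2} - 2 k$
$l{\left(u,Y \right)} = - \frac{3}{-3 + u}$ ($l{\left(u,Y \right)} = - 3 \frac{4 - 3}{u - 3} = - 3 \cdot 1 \frac{1}{-3 + u} = - \frac{3}{-3 + u}$)
$- 145 l{\left(F{\left(a{\left(5 \right)} \right)},8 \right)} - 136 = - 145 \left(- \frac{3}{-3 + 2 \cdot 5 \left(2 + 5\right) \left(-2 + 2 \cdot 5 \left(2 + 5\right)\right)}\right) - 136 = - 145 \left(- \frac{3}{-3 + 2 \cdot 5 \cdot 7 \left(-2 + 2 \cdot 5 \cdot 7\right)}\right) - 136 = - 145 \left(- \frac{3}{-3 + 70 \left(-2 + 70\right)}\right) - 136 = - 145 \left(- \frac{3}{-3 + 70 \cdot 68}\right) - 136 = - 145 \left(- \frac{3}{-3 + 4760}\right) - 136 = - 145 \left(- \frac{3}{4757}\right) - 136 = - 145 \left(\left(-3\right) \frac{1}{4757}\right) - 136 = \left(-145\right) \left(- \frac{3}{4757}\right) - 136 = \frac{435}{4757} - 136 = - \frac{646517}{4757}$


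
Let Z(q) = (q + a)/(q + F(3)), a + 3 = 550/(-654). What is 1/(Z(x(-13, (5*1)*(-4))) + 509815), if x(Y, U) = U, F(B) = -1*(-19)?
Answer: 327/166717301 ≈ 1.9614e-6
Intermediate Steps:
F(B) = 19
a = -1256/327 (a = -3 + 550/(-654) = -3 + 550*(-1/654) = -3 - 275/327 = -1256/327 ≈ -3.8410)
Z(q) = (-1256/327 + q)/(19 + q) (Z(q) = (q - 1256/327)/(q + 19) = (-1256/327 + q)/(19 + q))
1/(Z(x(-13, (5*1)*(-4))) + 509815) = 1/((-1256/327 + (5*1)*(-4))/(19 + (5*1)*(-4)) + 509815) = 1/((-1256/327 + 5*(-4))/(19 + 5*(-4)) + 509815) = 1/((-1256/327 - 20)/(19 - 20) + 509815) = 1/(-7796/327/(-1) + 509815) = 1/(-1*(-7796/327) + 509815) = 1/(7796/327 + 509815) = 1/(166717301/327) = 327/166717301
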